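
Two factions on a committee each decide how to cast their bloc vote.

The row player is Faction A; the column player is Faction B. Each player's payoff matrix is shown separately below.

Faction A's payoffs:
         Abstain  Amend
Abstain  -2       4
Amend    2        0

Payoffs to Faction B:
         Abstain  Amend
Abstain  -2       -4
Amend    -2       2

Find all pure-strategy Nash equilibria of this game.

none

(Abstain, Abstain): Faction A can switch to Amend (-2 → 2). Not NE.
(Abstain, Amend): Faction B can switch to Abstain (-4 → -2). Not NE.
(Amend, Abstain): Faction B can switch to Amend (-2 → 2). Not NE.
(Amend, Amend): Faction A can switch to Abstain (0 → 4). Not NE.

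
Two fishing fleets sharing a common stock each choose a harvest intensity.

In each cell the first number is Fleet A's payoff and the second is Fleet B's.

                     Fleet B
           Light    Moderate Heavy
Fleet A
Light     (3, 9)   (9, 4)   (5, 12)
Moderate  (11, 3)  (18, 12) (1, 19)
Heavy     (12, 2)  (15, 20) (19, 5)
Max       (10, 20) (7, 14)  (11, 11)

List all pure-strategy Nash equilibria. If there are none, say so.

(Light, Light): Fleet A can switch to Moderate (3 → 11). Not NE.
(Light, Moderate): Fleet A can switch to Moderate (9 → 18). Not NE.
(Light, Heavy): Fleet A can switch to Heavy (5 → 19). Not NE.
(Moderate, Light): Fleet A can switch to Heavy (11 → 12). Not NE.
(Moderate, Moderate): Fleet B can switch to Heavy (12 → 19). Not NE.
(Moderate, Heavy): Fleet A can switch to Light (1 → 5). Not NE.
(Heavy, Light): Fleet B can switch to Moderate (2 → 20). Not NE.
(Heavy, Moderate): Fleet A can switch to Moderate (15 → 18). Not NE.
(The remaining 4 profiles each have a profitable deviation by the same check.)

No pure-strategy Nash equilibrium.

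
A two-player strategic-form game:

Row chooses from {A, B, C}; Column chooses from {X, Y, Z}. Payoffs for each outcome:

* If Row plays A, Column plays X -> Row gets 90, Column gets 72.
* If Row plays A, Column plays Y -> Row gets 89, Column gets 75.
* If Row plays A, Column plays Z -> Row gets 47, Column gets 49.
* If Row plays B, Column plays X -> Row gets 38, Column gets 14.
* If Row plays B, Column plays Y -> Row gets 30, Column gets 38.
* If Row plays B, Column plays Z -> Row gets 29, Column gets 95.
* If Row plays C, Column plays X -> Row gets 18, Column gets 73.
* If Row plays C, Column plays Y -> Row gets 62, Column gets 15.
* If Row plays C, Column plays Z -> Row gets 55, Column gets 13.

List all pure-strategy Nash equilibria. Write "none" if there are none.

Pure NE: (A, Y)

Mark each player's best response to every combination of opponents' strategies; a profile where every player is best-responding is a pure Nash equilibrium.
Row against X: payoffs 90, 38, 18 → best response A.
Row against Y: payoffs 89, 30, 62 → best response A.
Row against Z: payoffs 47, 29, 55 → best response C.
Column against A: payoffs 72, 75, 49 → best response Y.
Column against B: payoffs 14, 38, 95 → best response Z.
Column against C: payoffs 73, 15, 13 → best response X.
Mutual best responses: (A, Y).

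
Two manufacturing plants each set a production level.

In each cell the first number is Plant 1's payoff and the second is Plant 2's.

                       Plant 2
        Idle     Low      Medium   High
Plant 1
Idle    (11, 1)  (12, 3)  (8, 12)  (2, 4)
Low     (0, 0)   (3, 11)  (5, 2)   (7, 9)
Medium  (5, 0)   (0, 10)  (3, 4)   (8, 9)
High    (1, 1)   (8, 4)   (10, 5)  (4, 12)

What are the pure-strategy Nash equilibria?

Check each profile: it is a Nash equilibrium iff no player can strictly gain by switching unilaterally.
(Idle, Idle): Plant 2 can switch to Low (1 → 3). Not NE.
(Idle, Low): Plant 2 can switch to Medium (3 → 12). Not NE.
(Idle, Medium): Plant 1 can switch to High (8 → 10). Not NE.
(Idle, High): Plant 1 can switch to Low (2 → 7). Not NE.
(Low, Idle): Plant 1 can switch to Idle (0 → 11). Not NE.
(Low, Low): Plant 1 can switch to Idle (3 → 12). Not NE.
(Low, Medium): Plant 1 can switch to Idle (5 → 8). Not NE.
(Low, High): Plant 1 can switch to Medium (7 → 8). Not NE.
(Medium, Idle): Plant 1 can switch to Idle (5 → 11). Not NE.
(Medium, Low): Plant 1 can switch to Idle (0 → 12). Not NE.
(Medium, Medium): Plant 1 can switch to Idle (3 → 8). Not NE.
(Medium, High): Plant 2 can switch to Low (9 → 10). Not NE.
(The remaining 4 profiles each have a profitable deviation by the same check.)

No pure-strategy Nash equilibrium.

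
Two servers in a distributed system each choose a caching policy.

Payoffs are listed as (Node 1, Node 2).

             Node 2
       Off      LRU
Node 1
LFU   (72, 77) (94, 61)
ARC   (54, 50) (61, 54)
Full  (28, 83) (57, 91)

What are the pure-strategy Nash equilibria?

(LFU, Off): Node 1 gets 72, best alternative 54; Node 2 gets 77, best alternative 61. No profitable deviation — NE.
(LFU, LRU): Node 2 can switch to Off (61 → 77). Not NE.
(ARC, Off): Node 1 can switch to LFU (54 → 72). Not NE.
(ARC, LRU): Node 1 can switch to LFU (61 → 94). Not NE.
(Full, Off): Node 1 can switch to LFU (28 → 72). Not NE.
(Full, LRU): Node 1 can switch to LFU (57 → 94). Not NE.

(LFU, Off)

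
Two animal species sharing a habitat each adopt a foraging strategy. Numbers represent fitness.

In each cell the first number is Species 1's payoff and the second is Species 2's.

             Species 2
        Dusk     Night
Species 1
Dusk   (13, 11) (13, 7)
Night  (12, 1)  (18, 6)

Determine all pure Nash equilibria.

(Dusk, Dusk) and (Night, Night)

Check each profile: it is a Nash equilibrium iff no player can strictly gain by switching unilaterally.
(Dusk, Dusk): Species 1 gets 13, best alternative 12; Species 2 gets 11, best alternative 7. No profitable deviation — NE.
(Dusk, Night): Species 1 can switch to Night (13 → 18). Not NE.
(Night, Dusk): Species 1 can switch to Dusk (12 → 13). Not NE.
(Night, Night): Species 1 gets 18, best alternative 13; Species 2 gets 6, best alternative 1. No profitable deviation — NE.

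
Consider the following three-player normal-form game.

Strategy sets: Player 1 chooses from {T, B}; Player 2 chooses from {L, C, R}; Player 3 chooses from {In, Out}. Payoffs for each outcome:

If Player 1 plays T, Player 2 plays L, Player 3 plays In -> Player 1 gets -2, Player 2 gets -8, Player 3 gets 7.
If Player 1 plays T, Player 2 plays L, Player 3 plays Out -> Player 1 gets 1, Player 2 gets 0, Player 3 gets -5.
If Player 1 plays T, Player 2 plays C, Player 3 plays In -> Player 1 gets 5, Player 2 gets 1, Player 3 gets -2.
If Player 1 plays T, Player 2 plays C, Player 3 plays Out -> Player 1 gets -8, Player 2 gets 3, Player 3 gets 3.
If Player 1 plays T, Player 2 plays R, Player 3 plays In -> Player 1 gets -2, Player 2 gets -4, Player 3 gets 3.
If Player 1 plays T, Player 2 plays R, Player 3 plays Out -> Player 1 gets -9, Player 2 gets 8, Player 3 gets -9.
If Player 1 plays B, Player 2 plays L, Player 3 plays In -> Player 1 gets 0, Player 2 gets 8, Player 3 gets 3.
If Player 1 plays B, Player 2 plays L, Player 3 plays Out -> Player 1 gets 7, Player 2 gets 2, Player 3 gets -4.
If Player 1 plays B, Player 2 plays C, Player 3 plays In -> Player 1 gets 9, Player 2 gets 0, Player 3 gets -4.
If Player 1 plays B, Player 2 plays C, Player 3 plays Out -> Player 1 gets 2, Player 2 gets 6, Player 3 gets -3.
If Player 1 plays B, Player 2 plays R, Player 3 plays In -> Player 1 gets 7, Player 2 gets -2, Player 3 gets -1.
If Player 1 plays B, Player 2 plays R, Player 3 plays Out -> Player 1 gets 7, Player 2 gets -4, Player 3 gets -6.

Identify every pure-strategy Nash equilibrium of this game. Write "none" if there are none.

Player 1 against (L, In): payoffs -2, 0 → best response B.
Player 1 against (L, Out): payoffs 1, 7 → best response B.
Player 1 against (C, In): payoffs 5, 9 → best response B.
Player 1 against (C, Out): payoffs -8, 2 → best response B.
Player 1 against (R, In): payoffs -2, 7 → best response B.
Player 1 against (R, Out): payoffs -9, 7 → best response B.
Player 2 against (T, In): payoffs -8, 1, -4 → best response C.
Player 2 against (T, Out): payoffs 0, 3, 8 → best response R.
Player 2 against (B, In): payoffs 8, 0, -2 → best response L.
Player 2 against (B, Out): payoffs 2, 6, -4 → best response C.
Player 3 against (T, L): payoffs 7, -5 → best response In.
Player 3 against (T, C): payoffs -2, 3 → best response Out.
Player 3 against (T, R): payoffs 3, -9 → best response In.
Player 3 against (B, L): payoffs 3, -4 → best response In.
Player 3 against (B, C): payoffs -4, -3 → best response Out.
Player 3 against (B, R): payoffs -1, -6 → best response In.
Mutual best responses: (B, L, In); (B, C, Out).

The pure Nash equilibria are (B, L, In), (B, C, Out).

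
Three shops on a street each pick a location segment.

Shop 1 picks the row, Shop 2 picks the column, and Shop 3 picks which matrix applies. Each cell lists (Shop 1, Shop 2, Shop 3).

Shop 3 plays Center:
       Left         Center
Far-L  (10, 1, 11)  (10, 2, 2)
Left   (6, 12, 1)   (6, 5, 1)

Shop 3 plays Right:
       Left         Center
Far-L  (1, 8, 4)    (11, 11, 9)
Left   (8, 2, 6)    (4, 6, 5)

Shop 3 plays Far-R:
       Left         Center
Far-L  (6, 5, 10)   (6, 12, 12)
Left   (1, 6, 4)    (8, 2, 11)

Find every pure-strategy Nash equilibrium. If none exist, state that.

No pure-strategy Nash equilibrium.

Mark each player's best response to every combination of opponents' strategies; a profile where every player is best-responding is a pure Nash equilibrium.
Shop 1 against (Left, Center): payoffs 10, 6 → best response Far-L.
Shop 1 against (Left, Right): payoffs 1, 8 → best response Left.
Shop 1 against (Left, Far-R): payoffs 6, 1 → best response Far-L.
Shop 1 against (Center, Center): payoffs 10, 6 → best response Far-L.
Shop 1 against (Center, Right): payoffs 11, 4 → best response Far-L.
Shop 1 against (Center, Far-R): payoffs 6, 8 → best response Left.
Shop 2 against (Far-L, Center): payoffs 1, 2 → best response Center.
Shop 2 against (Far-L, Right): payoffs 8, 11 → best response Center.
Shop 2 against (Far-L, Far-R): payoffs 5, 12 → best response Center.
Shop 2 against (Left, Center): payoffs 12, 5 → best response Left.
Shop 2 against (Left, Right): payoffs 2, 6 → best response Center.
Shop 2 against (Left, Far-R): payoffs 6, 2 → best response Left.
Shop 3 against (Far-L, Left): payoffs 11, 4, 10 → best response Center.
Shop 3 against (Far-L, Center): payoffs 2, 9, 12 → best response Far-R.
Shop 3 against (Left, Left): payoffs 1, 6, 4 → best response Right.
Shop 3 against (Left, Center): payoffs 1, 5, 11 → best response Far-R.
No profile is a mutual best response for all players.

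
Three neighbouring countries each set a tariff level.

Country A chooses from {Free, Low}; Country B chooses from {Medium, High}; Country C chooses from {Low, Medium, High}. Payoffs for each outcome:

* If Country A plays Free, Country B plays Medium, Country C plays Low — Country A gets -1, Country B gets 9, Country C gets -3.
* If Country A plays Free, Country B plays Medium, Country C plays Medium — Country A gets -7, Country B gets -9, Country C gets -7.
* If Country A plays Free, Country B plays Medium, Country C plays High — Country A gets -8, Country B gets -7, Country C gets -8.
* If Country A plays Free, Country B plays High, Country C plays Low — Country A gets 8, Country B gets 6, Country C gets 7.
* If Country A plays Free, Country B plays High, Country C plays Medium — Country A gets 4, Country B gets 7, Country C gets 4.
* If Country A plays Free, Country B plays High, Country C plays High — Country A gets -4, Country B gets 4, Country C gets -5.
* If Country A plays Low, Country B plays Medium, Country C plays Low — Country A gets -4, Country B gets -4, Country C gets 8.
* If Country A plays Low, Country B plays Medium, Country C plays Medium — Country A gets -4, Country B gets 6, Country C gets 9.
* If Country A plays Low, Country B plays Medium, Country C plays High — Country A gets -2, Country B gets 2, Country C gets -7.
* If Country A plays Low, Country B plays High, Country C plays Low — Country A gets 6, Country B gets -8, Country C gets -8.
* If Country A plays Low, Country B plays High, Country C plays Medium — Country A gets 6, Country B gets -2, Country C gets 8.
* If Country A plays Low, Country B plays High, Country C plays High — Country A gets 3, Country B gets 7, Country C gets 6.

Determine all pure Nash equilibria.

(Free, Medium, Low): Country A gets -1, best alternative -4; Country B gets 9, best alternative 6; Country C gets -3, best alternative -7. No profitable deviation — NE.
(Free, Medium, Medium): Country A can switch to Low (-7 → -4). Not NE.
(Free, Medium, High): Country A can switch to Low (-8 → -2). Not NE.
(Free, High, Low): Country B can switch to Medium (6 → 9). Not NE.
(Free, High, Medium): Country A can switch to Low (4 → 6). Not NE.
(Free, High, High): Country A can switch to Low (-4 → 3). Not NE.
(Low, Medium, Low): Country A can switch to Free (-4 → -1). Not NE.
(Low, Medium, Medium): Country A gets -4, best alternative -7; Country B gets 6, best alternative -2; Country C gets 9, best alternative 8. No profitable deviation — NE.
(Low, Medium, High): Country B can switch to High (2 → 7). Not NE.
(Low, High, Low): Country A can switch to Free (6 → 8). Not NE.
(Low, High, Medium): Country B can switch to Medium (-2 → 6). Not NE.
(Low, High, High): Country C can switch to Medium (6 → 8). Not NE.

The pure Nash equilibria are (Free, Medium, Low); (Low, Medium, Medium).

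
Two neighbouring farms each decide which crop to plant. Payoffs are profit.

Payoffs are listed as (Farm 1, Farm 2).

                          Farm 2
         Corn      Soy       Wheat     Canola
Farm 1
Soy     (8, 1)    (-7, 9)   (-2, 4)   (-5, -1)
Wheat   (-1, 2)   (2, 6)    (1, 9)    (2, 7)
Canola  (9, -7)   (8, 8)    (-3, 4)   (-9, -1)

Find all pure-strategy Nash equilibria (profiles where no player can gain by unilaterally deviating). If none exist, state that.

(Wheat, Wheat), (Canola, Soy)

(Soy, Corn): Farm 1 can switch to Canola (8 → 9). Not NE.
(Soy, Soy): Farm 1 can switch to Wheat (-7 → 2). Not NE.
(Soy, Wheat): Farm 1 can switch to Wheat (-2 → 1). Not NE.
(Soy, Canola): Farm 1 can switch to Wheat (-5 → 2). Not NE.
(Wheat, Corn): Farm 1 can switch to Soy (-1 → 8). Not NE.
(Wheat, Soy): Farm 1 can switch to Canola (2 → 8). Not NE.
(Wheat, Wheat): Farm 1 gets 1, best alternative -2; Farm 2 gets 9, best alternative 7. No profitable deviation — NE.
(Wheat, Canola): Farm 2 can switch to Wheat (7 → 9). Not NE.
(Canola, Corn): Farm 2 can switch to Soy (-7 → 8). Not NE.
(Canola, Soy): Farm 1 gets 8, best alternative 2; Farm 2 gets 8, best alternative 4. No profitable deviation — NE.
(The remaining 2 profiles each have a profitable deviation by the same check.)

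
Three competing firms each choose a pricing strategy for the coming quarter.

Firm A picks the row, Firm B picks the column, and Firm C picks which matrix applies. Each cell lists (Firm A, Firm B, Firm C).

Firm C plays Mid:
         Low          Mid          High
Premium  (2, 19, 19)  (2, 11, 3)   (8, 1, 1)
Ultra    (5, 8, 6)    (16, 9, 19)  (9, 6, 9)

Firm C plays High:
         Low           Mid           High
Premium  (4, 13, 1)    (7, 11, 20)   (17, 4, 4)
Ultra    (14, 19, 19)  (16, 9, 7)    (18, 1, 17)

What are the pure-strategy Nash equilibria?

(Ultra, Low, High), (Ultra, Mid, Mid)

Firm A against (Low, Mid): payoffs 2, 5 → best response Ultra.
Firm A against (Low, High): payoffs 4, 14 → best response Ultra.
Firm A against (Mid, Mid): payoffs 2, 16 → best response Ultra.
Firm A against (Mid, High): payoffs 7, 16 → best response Ultra.
Firm A against (High, Mid): payoffs 8, 9 → best response Ultra.
Firm A against (High, High): payoffs 17, 18 → best response Ultra.
Firm B against (Premium, Mid): payoffs 19, 11, 1 → best response Low.
Firm B against (Premium, High): payoffs 13, 11, 4 → best response Low.
Firm B against (Ultra, Mid): payoffs 8, 9, 6 → best response Mid.
Firm B against (Ultra, High): payoffs 19, 9, 1 → best response Low.
Firm C against (Premium, Low): payoffs 19, 1 → best response Mid.
Firm C against (Premium, Mid): payoffs 3, 20 → best response High.
Firm C against (Premium, High): payoffs 1, 4 → best response High.
Firm C against (Ultra, Low): payoffs 6, 19 → best response High.
Firm C against (Ultra, Mid): payoffs 19, 7 → best response Mid.
Firm C against (Ultra, High): payoffs 9, 17 → best response High.
Mutual best responses: (Ultra, Low, High); (Ultra, Mid, Mid).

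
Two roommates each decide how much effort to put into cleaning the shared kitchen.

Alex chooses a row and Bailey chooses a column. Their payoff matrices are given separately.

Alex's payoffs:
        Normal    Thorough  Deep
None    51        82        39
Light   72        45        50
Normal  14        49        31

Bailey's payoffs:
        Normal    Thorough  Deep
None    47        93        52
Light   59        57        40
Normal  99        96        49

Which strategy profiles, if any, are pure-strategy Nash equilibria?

Pure-strategy Nash equilibria: (None, Thorough), (Light, Normal)

For each strategy profile, look for a profitable unilateral deviation.
(None, Normal): Alex can switch to Light (51 → 72). Not NE.
(None, Thorough): Alex gets 82, best alternative 49; Bailey gets 93, best alternative 52. No profitable deviation — NE.
(None, Deep): Alex can switch to Light (39 → 50). Not NE.
(Light, Normal): Alex gets 72, best alternative 51; Bailey gets 59, best alternative 57. No profitable deviation — NE.
(Light, Thorough): Alex can switch to None (45 → 82). Not NE.
(Light, Deep): Bailey can switch to Normal (40 → 59). Not NE.
(Normal, Normal): Alex can switch to None (14 → 51). Not NE.
(Normal, Thorough): Alex can switch to None (49 → 82). Not NE.
(Normal, Deep): Alex can switch to None (31 → 39). Not NE.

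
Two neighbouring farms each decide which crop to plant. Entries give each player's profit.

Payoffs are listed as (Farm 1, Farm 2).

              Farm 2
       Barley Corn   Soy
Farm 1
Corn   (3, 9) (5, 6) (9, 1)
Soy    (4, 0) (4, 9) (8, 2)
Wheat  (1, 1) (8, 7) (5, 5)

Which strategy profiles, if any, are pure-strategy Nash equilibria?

Pure NE: (Wheat, Corn)

Farm 1 against Barley: payoffs 3, 4, 1 → best response Soy.
Farm 1 against Corn: payoffs 5, 4, 8 → best response Wheat.
Farm 1 against Soy: payoffs 9, 8, 5 → best response Corn.
Farm 2 against Corn: payoffs 9, 6, 1 → best response Barley.
Farm 2 against Soy: payoffs 0, 9, 2 → best response Corn.
Farm 2 against Wheat: payoffs 1, 7, 5 → best response Corn.
Mutual best responses: (Wheat, Corn).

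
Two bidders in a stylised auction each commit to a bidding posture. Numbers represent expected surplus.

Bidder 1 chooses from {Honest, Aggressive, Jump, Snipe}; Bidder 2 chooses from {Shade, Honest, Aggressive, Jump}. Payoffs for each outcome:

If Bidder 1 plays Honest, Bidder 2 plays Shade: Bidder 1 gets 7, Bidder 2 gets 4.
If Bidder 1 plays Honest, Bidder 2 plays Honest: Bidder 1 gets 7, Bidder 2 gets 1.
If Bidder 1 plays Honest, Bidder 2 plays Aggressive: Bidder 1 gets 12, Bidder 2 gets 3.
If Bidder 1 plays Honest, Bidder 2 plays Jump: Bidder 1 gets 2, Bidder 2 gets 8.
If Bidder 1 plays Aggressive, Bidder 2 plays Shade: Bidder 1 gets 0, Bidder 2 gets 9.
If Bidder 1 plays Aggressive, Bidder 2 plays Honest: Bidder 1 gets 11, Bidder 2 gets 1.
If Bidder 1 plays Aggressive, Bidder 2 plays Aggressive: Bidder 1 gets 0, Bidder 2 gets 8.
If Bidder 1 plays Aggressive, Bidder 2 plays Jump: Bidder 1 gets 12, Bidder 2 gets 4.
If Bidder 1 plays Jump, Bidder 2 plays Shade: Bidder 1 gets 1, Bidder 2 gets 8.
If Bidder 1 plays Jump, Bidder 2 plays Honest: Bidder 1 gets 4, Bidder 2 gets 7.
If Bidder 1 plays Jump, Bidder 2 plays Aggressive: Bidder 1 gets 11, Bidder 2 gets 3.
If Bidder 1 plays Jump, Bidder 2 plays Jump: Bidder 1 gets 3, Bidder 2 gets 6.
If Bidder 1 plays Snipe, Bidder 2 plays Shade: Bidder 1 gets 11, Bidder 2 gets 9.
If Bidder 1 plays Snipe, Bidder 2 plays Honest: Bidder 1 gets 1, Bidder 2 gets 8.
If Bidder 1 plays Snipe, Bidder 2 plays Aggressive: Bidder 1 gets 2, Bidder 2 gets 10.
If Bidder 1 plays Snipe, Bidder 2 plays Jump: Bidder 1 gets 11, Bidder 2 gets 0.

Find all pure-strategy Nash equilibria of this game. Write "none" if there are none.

For each player, find the best response to each opponent profile; mutual best responses are the pure NE.
Bidder 1 against Shade: payoffs 7, 0, 1, 11 → best response Snipe.
Bidder 1 against Honest: payoffs 7, 11, 4, 1 → best response Aggressive.
Bidder 1 against Aggressive: payoffs 12, 0, 11, 2 → best response Honest.
Bidder 1 against Jump: payoffs 2, 12, 3, 11 → best response Aggressive.
Bidder 2 against Honest: payoffs 4, 1, 3, 8 → best response Jump.
Bidder 2 against Aggressive: payoffs 9, 1, 8, 4 → best response Shade.
Bidder 2 against Jump: payoffs 8, 7, 3, 6 → best response Shade.
Bidder 2 against Snipe: payoffs 9, 8, 10, 0 → best response Aggressive.
No profile is a mutual best response for all players.

none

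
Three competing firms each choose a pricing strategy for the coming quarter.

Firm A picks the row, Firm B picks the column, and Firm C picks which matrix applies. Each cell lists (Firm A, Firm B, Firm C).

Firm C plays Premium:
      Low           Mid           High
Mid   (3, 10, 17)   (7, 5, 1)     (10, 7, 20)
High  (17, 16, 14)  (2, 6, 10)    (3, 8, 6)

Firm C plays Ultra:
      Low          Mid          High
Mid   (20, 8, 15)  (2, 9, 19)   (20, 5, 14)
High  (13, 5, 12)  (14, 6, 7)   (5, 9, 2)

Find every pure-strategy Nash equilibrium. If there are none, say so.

For each strategy profile, look for a profitable unilateral deviation.
(Mid, Low, Premium): Firm A can switch to High (3 → 17). Not NE.
(Mid, Low, Ultra): Firm B can switch to Mid (8 → 9). Not NE.
(Mid, Mid, Premium): Firm B can switch to Low (5 → 10). Not NE.
(Mid, Mid, Ultra): Firm A can switch to High (2 → 14). Not NE.
(Mid, High, Premium): Firm B can switch to Low (7 → 10). Not NE.
(Mid, High, Ultra): Firm B can switch to Low (5 → 8). Not NE.
(High, Low, Premium): Firm A gets 17, best alternative 3; Firm B gets 16, best alternative 8; Firm C gets 14, best alternative 12. No profitable deviation — NE.
(High, Low, Ultra): Firm A can switch to Mid (13 → 20). Not NE.
(High, Mid, Premium): Firm A can switch to Mid (2 → 7). Not NE.
(The remaining 3 profiles each have a profitable deviation by the same check.)

Pure NE: (High, Low, Premium)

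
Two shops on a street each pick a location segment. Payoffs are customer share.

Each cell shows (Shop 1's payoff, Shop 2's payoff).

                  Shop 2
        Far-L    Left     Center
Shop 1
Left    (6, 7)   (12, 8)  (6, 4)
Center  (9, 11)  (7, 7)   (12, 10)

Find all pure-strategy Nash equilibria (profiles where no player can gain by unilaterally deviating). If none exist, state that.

Shop 1 against Far-L: payoffs 6, 9 → best response Center.
Shop 1 against Left: payoffs 12, 7 → best response Left.
Shop 1 against Center: payoffs 6, 12 → best response Center.
Shop 2 against Left: payoffs 7, 8, 4 → best response Left.
Shop 2 against Center: payoffs 11, 7, 10 → best response Far-L.
Mutual best responses: (Left, Left); (Center, Far-L).

The pure Nash equilibria are (Left, Left) and (Center, Far-L).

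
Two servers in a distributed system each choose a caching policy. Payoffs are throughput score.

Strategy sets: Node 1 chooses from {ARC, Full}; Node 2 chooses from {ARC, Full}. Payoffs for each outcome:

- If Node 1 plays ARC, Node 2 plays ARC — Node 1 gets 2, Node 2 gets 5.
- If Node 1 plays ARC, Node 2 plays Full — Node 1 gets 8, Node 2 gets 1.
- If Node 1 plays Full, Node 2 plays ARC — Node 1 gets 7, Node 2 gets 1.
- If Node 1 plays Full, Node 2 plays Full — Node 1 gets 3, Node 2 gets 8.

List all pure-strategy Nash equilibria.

none

For each player, find the best response to each opponent profile; mutual best responses are the pure NE.
Node 1 against ARC: payoffs 2, 7 → best response Full.
Node 1 against Full: payoffs 8, 3 → best response ARC.
Node 2 against ARC: payoffs 5, 1 → best response ARC.
Node 2 against Full: payoffs 1, 8 → best response Full.
No profile is a mutual best response for all players.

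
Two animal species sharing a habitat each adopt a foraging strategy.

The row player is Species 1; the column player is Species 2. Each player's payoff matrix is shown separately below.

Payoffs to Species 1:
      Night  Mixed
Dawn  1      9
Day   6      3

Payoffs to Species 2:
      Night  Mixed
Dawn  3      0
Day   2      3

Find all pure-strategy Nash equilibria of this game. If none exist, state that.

none

For each strategy profile, look for a profitable unilateral deviation.
(Dawn, Night): Species 1 can switch to Day (1 → 6). Not NE.
(Dawn, Mixed): Species 2 can switch to Night (0 → 3). Not NE.
(Day, Night): Species 2 can switch to Mixed (2 → 3). Not NE.
(Day, Mixed): Species 1 can switch to Dawn (3 → 9). Not NE.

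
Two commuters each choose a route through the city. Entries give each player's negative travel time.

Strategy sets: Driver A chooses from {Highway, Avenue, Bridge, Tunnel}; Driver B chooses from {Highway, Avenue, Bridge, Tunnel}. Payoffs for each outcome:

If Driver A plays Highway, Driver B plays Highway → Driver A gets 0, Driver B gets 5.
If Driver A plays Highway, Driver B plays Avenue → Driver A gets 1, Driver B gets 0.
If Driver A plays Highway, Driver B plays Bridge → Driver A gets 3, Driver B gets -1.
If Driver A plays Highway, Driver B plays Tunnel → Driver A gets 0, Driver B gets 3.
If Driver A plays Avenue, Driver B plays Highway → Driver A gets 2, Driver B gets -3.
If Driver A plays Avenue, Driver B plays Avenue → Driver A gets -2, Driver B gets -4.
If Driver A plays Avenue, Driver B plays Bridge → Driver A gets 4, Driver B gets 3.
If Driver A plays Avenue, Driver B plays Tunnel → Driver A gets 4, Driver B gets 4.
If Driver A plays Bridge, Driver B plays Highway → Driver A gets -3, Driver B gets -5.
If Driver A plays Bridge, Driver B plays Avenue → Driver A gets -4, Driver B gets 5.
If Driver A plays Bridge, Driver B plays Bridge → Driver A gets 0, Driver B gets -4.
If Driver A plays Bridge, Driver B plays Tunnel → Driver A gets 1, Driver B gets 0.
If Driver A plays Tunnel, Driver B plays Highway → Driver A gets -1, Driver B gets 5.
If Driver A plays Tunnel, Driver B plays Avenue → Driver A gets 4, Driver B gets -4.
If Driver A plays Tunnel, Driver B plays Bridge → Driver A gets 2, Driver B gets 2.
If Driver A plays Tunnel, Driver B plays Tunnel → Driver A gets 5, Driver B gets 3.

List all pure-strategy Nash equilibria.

Driver A against Highway: payoffs 0, 2, -3, -1 → best response Avenue.
Driver A against Avenue: payoffs 1, -2, -4, 4 → best response Tunnel.
Driver A against Bridge: payoffs 3, 4, 0, 2 → best response Avenue.
Driver A against Tunnel: payoffs 0, 4, 1, 5 → best response Tunnel.
Driver B against Highway: payoffs 5, 0, -1, 3 → best response Highway.
Driver B against Avenue: payoffs -3, -4, 3, 4 → best response Tunnel.
Driver B against Bridge: payoffs -5, 5, -4, 0 → best response Avenue.
Driver B against Tunnel: payoffs 5, -4, 2, 3 → best response Highway.
No profile is a mutual best response for all players.

This game has no pure Nash equilibrium.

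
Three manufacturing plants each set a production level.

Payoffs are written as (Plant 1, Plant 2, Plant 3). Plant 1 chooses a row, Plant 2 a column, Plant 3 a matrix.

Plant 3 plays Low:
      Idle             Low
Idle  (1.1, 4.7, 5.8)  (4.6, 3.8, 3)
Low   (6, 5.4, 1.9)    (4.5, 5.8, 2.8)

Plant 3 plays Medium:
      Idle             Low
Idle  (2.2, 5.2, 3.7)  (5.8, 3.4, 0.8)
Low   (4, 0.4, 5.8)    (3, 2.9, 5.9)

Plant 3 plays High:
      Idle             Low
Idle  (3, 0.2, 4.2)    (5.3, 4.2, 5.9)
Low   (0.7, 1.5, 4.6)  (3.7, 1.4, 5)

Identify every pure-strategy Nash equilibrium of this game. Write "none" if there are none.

Pure NE: (Idle, Low, High)

Plant 1 against (Idle, Low): payoffs 1.1, 6 → best response Low.
Plant 1 against (Idle, Medium): payoffs 2.2, 4 → best response Low.
Plant 1 against (Idle, High): payoffs 3, 0.7 → best response Idle.
Plant 1 against (Low, Low): payoffs 4.6, 4.5 → best response Idle.
Plant 1 against (Low, Medium): payoffs 5.8, 3 → best response Idle.
Plant 1 against (Low, High): payoffs 5.3, 3.7 → best response Idle.
Plant 2 against (Idle, Low): payoffs 4.7, 3.8 → best response Idle.
Plant 2 against (Idle, Medium): payoffs 5.2, 3.4 → best response Idle.
Plant 2 against (Idle, High): payoffs 0.2, 4.2 → best response Low.
Plant 2 against (Low, Low): payoffs 5.4, 5.8 → best response Low.
Plant 2 against (Low, Medium): payoffs 0.4, 2.9 → best response Low.
Plant 2 against (Low, High): payoffs 1.5, 1.4 → best response Idle.
Plant 3 against (Idle, Idle): payoffs 5.8, 3.7, 4.2 → best response Low.
Plant 3 against (Idle, Low): payoffs 3, 0.8, 5.9 → best response High.
Plant 3 against (Low, Idle): payoffs 1.9, 5.8, 4.6 → best response Medium.
Plant 3 against (Low, Low): payoffs 2.8, 5.9, 5 → best response Medium.
Mutual best responses: (Idle, Low, High).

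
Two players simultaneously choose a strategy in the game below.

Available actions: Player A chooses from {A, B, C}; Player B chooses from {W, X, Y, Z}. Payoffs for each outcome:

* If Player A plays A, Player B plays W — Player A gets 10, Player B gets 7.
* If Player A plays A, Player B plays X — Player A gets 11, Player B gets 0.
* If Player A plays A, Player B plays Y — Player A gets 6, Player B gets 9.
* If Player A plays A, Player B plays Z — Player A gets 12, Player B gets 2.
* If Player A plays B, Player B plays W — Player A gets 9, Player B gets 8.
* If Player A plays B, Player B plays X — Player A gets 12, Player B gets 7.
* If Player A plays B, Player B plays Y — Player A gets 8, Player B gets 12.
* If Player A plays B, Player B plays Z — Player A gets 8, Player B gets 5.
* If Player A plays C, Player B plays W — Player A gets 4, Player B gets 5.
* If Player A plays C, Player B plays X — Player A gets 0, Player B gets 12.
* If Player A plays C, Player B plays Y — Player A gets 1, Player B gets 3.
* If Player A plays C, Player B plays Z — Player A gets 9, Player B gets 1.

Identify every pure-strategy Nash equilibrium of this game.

(A, W): Player B can switch to Y (7 → 9). Not NE.
(A, X): Player A can switch to B (11 → 12). Not NE.
(A, Y): Player A can switch to B (6 → 8). Not NE.
(A, Z): Player B can switch to W (2 → 7). Not NE.
(B, W): Player A can switch to A (9 → 10). Not NE.
(B, X): Player B can switch to W (7 → 8). Not NE.
(B, Y): Player A gets 8, best alternative 6; Player B gets 12, best alternative 8. No profitable deviation — NE.
(B, Z): Player A can switch to A (8 → 12). Not NE.
(C, W): Player A can switch to A (4 → 10). Not NE.
(C, X): Player A can switch to A (0 → 11). Not NE.
(C, Y): Player A can switch to A (1 → 6). Not NE.
(C, Z): Player A can switch to A (9 → 12). Not NE.

Pure NE: (B, Y)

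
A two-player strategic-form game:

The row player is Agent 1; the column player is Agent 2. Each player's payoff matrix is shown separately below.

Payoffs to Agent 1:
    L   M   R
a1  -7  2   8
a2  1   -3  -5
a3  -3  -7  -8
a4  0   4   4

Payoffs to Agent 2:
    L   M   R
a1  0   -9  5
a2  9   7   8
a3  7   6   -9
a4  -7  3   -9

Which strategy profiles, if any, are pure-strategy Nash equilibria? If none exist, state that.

The pure Nash equilibria are (a1, R); (a2, L); (a4, M).

(a1, L): Agent 1 can switch to a2 (-7 → 1). Not NE.
(a1, M): Agent 1 can switch to a4 (2 → 4). Not NE.
(a1, R): Agent 1 gets 8, best alternative 4; Agent 2 gets 5, best alternative 0. No profitable deviation — NE.
(a2, L): Agent 1 gets 1, best alternative 0; Agent 2 gets 9, best alternative 8. No profitable deviation — NE.
(a2, M): Agent 1 can switch to a1 (-3 → 2). Not NE.
(a2, R): Agent 1 can switch to a1 (-5 → 8). Not NE.
(a3, L): Agent 1 can switch to a2 (-3 → 1). Not NE.
(a3, M): Agent 1 can switch to a1 (-7 → 2). Not NE.
(a3, R): Agent 1 can switch to a1 (-8 → 8). Not NE.
(a4, L): Agent 1 can switch to a2 (0 → 1). Not NE.
(a4, M): Agent 1 gets 4, best alternative 2; Agent 2 gets 3, best alternative -7. No profitable deviation — NE.
(The remaining 1 profile has a profitable deviation by the same check.)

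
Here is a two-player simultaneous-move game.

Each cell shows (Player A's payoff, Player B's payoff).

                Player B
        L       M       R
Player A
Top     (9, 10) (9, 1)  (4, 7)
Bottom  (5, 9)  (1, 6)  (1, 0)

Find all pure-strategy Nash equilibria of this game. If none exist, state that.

(Top, L): Player A gets 9, best alternative 5; Player B gets 10, best alternative 7. No profitable deviation — NE.
(Top, M): Player B can switch to L (1 → 10). Not NE.
(Top, R): Player B can switch to L (7 → 10). Not NE.
(Bottom, L): Player A can switch to Top (5 → 9). Not NE.
(Bottom, M): Player A can switch to Top (1 → 9). Not NE.
(Bottom, R): Player A can switch to Top (1 → 4). Not NE.

The unique pure-strategy Nash equilibrium is (Top, L).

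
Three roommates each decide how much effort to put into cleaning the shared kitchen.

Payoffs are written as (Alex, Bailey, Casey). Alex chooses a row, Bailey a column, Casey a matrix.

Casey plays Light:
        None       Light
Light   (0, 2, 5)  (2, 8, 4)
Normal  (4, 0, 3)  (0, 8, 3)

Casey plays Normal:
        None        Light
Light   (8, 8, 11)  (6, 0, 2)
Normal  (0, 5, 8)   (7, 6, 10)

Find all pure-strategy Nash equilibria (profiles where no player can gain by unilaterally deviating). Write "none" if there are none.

(Light, None, Light): Alex can switch to Normal (0 → 4). Not NE.
(Light, None, Normal): Alex gets 8, best alternative 0; Bailey gets 8, best alternative 0; Casey gets 11, best alternative 5. No profitable deviation — NE.
(Light, Light, Light): Alex gets 2, best alternative 0; Bailey gets 8, best alternative 2; Casey gets 4, best alternative 2. No profitable deviation — NE.
(Light, Light, Normal): Alex can switch to Normal (6 → 7). Not NE.
(Normal, None, Light): Bailey can switch to Light (0 → 8). Not NE.
(Normal, None, Normal): Alex can switch to Light (0 → 8). Not NE.
(Normal, Light, Light): Alex can switch to Light (0 → 2). Not NE.
(Normal, Light, Normal): Alex gets 7, best alternative 6; Bailey gets 6, best alternative 5; Casey gets 10, best alternative 3. No profitable deviation — NE.

Pure-strategy Nash equilibria: (Light, None, Normal), (Light, Light, Light), (Normal, Light, Normal)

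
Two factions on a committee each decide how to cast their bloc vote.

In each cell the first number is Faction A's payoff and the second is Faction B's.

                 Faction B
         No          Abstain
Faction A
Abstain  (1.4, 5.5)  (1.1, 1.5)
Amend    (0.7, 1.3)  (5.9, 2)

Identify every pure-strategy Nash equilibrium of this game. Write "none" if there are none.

Faction A against No: payoffs 1.4, 0.7 → best response Abstain.
Faction A against Abstain: payoffs 1.1, 5.9 → best response Amend.
Faction B against Abstain: payoffs 5.5, 1.5 → best response No.
Faction B against Amend: payoffs 1.3, 2 → best response Abstain.
Mutual best responses: (Abstain, No); (Amend, Abstain).

Pure-strategy Nash equilibria: (Abstain, No), (Amend, Abstain)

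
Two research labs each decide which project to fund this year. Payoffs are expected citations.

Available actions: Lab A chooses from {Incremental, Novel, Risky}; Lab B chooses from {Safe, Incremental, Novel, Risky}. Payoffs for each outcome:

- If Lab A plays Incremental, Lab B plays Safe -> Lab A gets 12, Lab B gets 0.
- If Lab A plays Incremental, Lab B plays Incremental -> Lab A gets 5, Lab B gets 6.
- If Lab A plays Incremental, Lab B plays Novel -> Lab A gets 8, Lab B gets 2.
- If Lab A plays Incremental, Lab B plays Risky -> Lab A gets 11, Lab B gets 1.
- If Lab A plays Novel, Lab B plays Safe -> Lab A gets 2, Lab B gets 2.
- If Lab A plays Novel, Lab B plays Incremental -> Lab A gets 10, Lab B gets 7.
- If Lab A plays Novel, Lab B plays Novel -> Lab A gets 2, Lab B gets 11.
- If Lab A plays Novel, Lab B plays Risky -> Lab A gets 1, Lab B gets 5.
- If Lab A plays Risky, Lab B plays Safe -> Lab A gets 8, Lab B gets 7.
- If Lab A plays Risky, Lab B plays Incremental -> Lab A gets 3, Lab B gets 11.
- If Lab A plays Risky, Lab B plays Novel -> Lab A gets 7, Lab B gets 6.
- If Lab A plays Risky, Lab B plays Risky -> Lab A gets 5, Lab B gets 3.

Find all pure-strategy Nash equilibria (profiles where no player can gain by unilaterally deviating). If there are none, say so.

No pure-strategy Nash equilibrium.

For each strategy profile, look for a profitable unilateral deviation.
(Incremental, Safe): Lab B can switch to Incremental (0 → 6). Not NE.
(Incremental, Incremental): Lab A can switch to Novel (5 → 10). Not NE.
(Incremental, Novel): Lab B can switch to Incremental (2 → 6). Not NE.
(Incremental, Risky): Lab B can switch to Incremental (1 → 6). Not NE.
(Novel, Safe): Lab A can switch to Incremental (2 → 12). Not NE.
(Novel, Incremental): Lab B can switch to Novel (7 → 11). Not NE.
(Novel, Novel): Lab A can switch to Incremental (2 → 8). Not NE.
(Novel, Risky): Lab A can switch to Incremental (1 → 11). Not NE.
(Risky, Safe): Lab A can switch to Incremental (8 → 12). Not NE.
(Risky, Incremental): Lab A can switch to Incremental (3 → 5). Not NE.
(The remaining 2 profiles each have a profitable deviation by the same check.)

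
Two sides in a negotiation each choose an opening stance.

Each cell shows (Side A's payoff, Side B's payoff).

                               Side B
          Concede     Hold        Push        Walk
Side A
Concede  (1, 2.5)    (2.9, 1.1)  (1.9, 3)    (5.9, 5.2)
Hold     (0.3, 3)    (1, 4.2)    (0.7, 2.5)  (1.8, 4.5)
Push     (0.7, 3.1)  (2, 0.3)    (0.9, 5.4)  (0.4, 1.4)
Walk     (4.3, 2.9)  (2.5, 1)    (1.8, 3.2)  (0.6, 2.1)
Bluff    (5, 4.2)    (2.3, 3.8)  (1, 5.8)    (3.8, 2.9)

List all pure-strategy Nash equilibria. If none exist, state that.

(Concede, Concede): Side A can switch to Walk (1 → 4.3). Not NE.
(Concede, Hold): Side B can switch to Concede (1.1 → 2.5). Not NE.
(Concede, Push): Side B can switch to Walk (3 → 5.2). Not NE.
(Concede, Walk): Side A gets 5.9, best alternative 3.8; Side B gets 5.2, best alternative 3. No profitable deviation — NE.
(Hold, Concede): Side A can switch to Concede (0.3 → 1). Not NE.
(Hold, Hold): Side A can switch to Concede (1 → 2.9). Not NE.
(Hold, Push): Side A can switch to Concede (0.7 → 1.9). Not NE.
(Hold, Walk): Side A can switch to Concede (1.8 → 5.9). Not NE.
(Push, Concede): Side A can switch to Concede (0.7 → 1). Not NE.
(The remaining 11 profiles each have a profitable deviation by the same check.)

The unique pure-strategy Nash equilibrium is (Concede, Walk).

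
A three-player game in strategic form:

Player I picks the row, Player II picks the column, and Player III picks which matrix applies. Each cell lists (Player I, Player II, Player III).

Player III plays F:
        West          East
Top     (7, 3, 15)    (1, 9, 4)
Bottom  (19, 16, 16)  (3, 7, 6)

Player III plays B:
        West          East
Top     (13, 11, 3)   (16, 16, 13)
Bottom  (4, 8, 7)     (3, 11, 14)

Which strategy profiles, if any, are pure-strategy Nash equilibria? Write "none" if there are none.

Check each profile: it is a Nash equilibrium iff no player can strictly gain by switching unilaterally.
(Top, West, F): Player I can switch to Bottom (7 → 19). Not NE.
(Top, West, B): Player II can switch to East (11 → 16). Not NE.
(Top, East, F): Player I can switch to Bottom (1 → 3). Not NE.
(Top, East, B): Player I gets 16, best alternative 3; Player II gets 16, best alternative 11; Player III gets 13, best alternative 4. No profitable deviation — NE.
(Bottom, West, F): Player I gets 19, best alternative 7; Player II gets 16, best alternative 7; Player III gets 16, best alternative 7. No profitable deviation — NE.
(Bottom, West, B): Player I can switch to Top (4 → 13). Not NE.
(Bottom, East, F): Player II can switch to West (7 → 16). Not NE.
(Bottom, East, B): Player I can switch to Top (3 → 16). Not NE.

Pure-strategy Nash equilibria: (Top, East, B), (Bottom, West, F)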